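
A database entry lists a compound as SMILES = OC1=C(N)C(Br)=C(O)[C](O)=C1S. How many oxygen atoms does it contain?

Scan the SMILES for O atoms (remember two-letter symbols like Cl and Br are single atoms).
Oxygen count: 3.

3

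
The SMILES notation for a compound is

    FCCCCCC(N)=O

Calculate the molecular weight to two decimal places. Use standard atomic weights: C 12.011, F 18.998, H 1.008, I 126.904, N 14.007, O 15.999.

133.17 g/mol

First, the molecular formula is C6H12FNO (counting implicit H from valence).
  C: 6 × 12.011 = 72.066
  F: 1 × 18.998 = 18.998
  H: 12 × 1.008 = 12.096
  N: 1 × 14.007 = 14.007
  O: 1 × 15.999 = 15.999
Sum: 6×12.011 + 1×18.998 + 12×1.008 + 1×14.007 + 1×15.999 = 133.166 → 133.17 g/mol.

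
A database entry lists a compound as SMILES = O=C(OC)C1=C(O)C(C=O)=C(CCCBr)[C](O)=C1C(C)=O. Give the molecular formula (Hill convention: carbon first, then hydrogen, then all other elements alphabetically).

C14H15BrO6

Walk through each heavy atom and fill implicit hydrogens from standard valence (C 4, N 3, O 2, S 2, halogen 1):
  atom 1: O, bond orders sum to 2 (valence 2) → 0 H
  atom 2: C, bond orders sum to 4 (valence 4) → 0 H
  atom 3: O, bond orders sum to 2 (valence 2) → 0 H
  atom 4: C, bond orders sum to 1 (valence 4) → 3 H
  atom 5: C, bond orders sum to 4 (valence 4) → 0 H
  atom 6: C, bond orders sum to 4 (valence 4) → 0 H
  atom 7: O, bond orders sum to 1 (valence 2) → 1 H
  atom 8: C, bond orders sum to 4 (valence 4) → 0 H
  atom 9: C, bond orders sum to 3 (valence 4) → 1 H
  atom 10: O, bond orders sum to 2 (valence 2) → 0 H
  atom 11: C, bond orders sum to 4 (valence 4) → 0 H
  atom 12: C, bond orders sum to 2 (valence 4) → 2 H
  atom 13: C, bond orders sum to 2 (valence 4) → 2 H
  atom 14: C, bond orders sum to 2 (valence 4) → 2 H
  atom 15: Br (halogen, monovalent) → 0 H
  atom 16: C with explicit H count 0
  atom 17: O, bond orders sum to 1 (valence 2) → 1 H
  atom 18: C, bond orders sum to 4 (valence 4) → 0 H
  atom 19: C, bond orders sum to 4 (valence 4) → 0 H
  atom 20: C, bond orders sum to 1 (valence 4) → 3 H
  atom 21: O, bond orders sum to 2 (valence 2) → 0 H
Totals → C:14, H:15, Br:1, O:6.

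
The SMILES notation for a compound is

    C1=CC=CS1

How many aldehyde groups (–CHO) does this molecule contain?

0

Scan the SMILES for the aldehyde motif — none present.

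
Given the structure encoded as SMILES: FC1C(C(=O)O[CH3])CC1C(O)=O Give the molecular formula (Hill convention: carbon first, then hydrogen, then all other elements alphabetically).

C7H9FO4

Walk through each heavy atom and fill implicit hydrogens from standard valence (C 4, N 3, O 2, S 2, halogen 1):
  atom 1: F (halogen, monovalent) → 0 H
  atom 2: C, bond orders sum to 3 (valence 4) → 1 H
  atom 3: C, bond orders sum to 3 (valence 4) → 1 H
  atom 4: C, bond orders sum to 4 (valence 4) → 0 H
  atom 5: O, bond orders sum to 2 (valence 2) → 0 H
  atom 6: O, bond orders sum to 2 (valence 2) → 0 H
  atom 7: C with explicit H count 3
  atom 8: C, bond orders sum to 2 (valence 4) → 2 H
  atom 9: C, bond orders sum to 3 (valence 4) → 1 H
  atom 10: C, bond orders sum to 4 (valence 4) → 0 H
  atom 11: O, bond orders sum to 1 (valence 2) → 1 H
  atom 12: O, bond orders sum to 2 (valence 2) → 0 H
Totals → C:7, H:9, F:1, O:4.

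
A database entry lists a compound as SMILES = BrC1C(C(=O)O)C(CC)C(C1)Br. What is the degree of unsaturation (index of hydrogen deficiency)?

Degree of unsaturation = (number of rings) + (number of π bonds).
Ring closures in the SMILES: 1.
π bonds: 1 double bond (each 1 DoU) → 1 DoU from unsaturation.
Total DoU = 1 + 1 = 2.

2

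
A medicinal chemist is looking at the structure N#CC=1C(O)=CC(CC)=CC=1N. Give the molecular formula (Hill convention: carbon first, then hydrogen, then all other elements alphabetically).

Walk through each heavy atom and fill implicit hydrogens from standard valence (C 4, N 3, O 2, S 2, halogen 1):
  atom 1: N, bond orders sum to 3 (valence 3) → 0 H
  atom 2: C, bond orders sum to 4 (valence 4) → 0 H
  atom 3: C, bond orders sum to 4 (valence 4) → 0 H
  atom 4: C, bond orders sum to 4 (valence 4) → 0 H
  atom 5: O, bond orders sum to 1 (valence 2) → 1 H
  atom 6: C, bond orders sum to 3 (valence 4) → 1 H
  atom 7: C, bond orders sum to 4 (valence 4) → 0 H
  atom 8: C, bond orders sum to 2 (valence 4) → 2 H
  atom 9: C, bond orders sum to 1 (valence 4) → 3 H
  atom 10: C, bond orders sum to 3 (valence 4) → 1 H
  atom 11: C, bond orders sum to 4 (valence 4) → 0 H
  atom 12: N, bond orders sum to 1 (valence 3) → 2 H
Totals → C:9, H:10, N:2, O:1.

C9H10N2O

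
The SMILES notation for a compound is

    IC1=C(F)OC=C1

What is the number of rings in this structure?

In SMILES, each pair of matching ring-closure digits denotes one ring-closing bond; the number of such bonds equals the number of independent rings.
Ring-closure bonds here: 1.

1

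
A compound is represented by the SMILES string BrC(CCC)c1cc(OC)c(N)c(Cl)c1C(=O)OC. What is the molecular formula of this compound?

Walk through each heavy atom and fill implicit hydrogens from standard valence (C 4, N 3, O 2, S 2, halogen 1); for lowercase aromatic atoms, an aromatic c carries 1 H when it has two neighbours and 0 H with three, and aromatic n carries 0 H:
  atom 1: Br (halogen, monovalent) → 0 H
  atom 2: C, bond orders sum to 3 (valence 4) → 1 H
  atom 3: C, bond orders sum to 2 (valence 4) → 2 H
  atom 4: C, bond orders sum to 2 (valence 4) → 2 H
  atom 5: C, bond orders sum to 1 (valence 4) → 3 H
  atom 6: aromatic c, 3 neighbours → 0 H
  atom 7: aromatic c, 2 neighbours → 1 H
  atom 8: aromatic c, 3 neighbours → 0 H
  atom 9: O, bond orders sum to 2 (valence 2) → 0 H
  atom 10: C, bond orders sum to 1 (valence 4) → 3 H
  atom 11: aromatic c, 3 neighbours → 0 H
  atom 12: N, bond orders sum to 1 (valence 3) → 2 H
  atom 13: aromatic c, 3 neighbours → 0 H
  atom 14: Cl (halogen, monovalent) → 0 H
  atom 15: aromatic c, 3 neighbours → 0 H
  atom 16: C, bond orders sum to 4 (valence 4) → 0 H
  atom 17: O, bond orders sum to 2 (valence 2) → 0 H
  atom 18: O, bond orders sum to 2 (valence 2) → 0 H
  atom 19: C, bond orders sum to 1 (valence 4) → 3 H
Totals → C:13, H:17, Br:1, Cl:1, N:1, O:3.
In Hill order: C13H17BrClNO3.

C13H17BrClNO3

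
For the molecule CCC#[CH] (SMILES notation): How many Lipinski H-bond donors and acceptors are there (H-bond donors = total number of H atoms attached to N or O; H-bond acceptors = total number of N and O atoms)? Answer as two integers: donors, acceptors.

0, 0

Donors: find every N or O and count the H atoms it carries.
  (no N or O atoms present)
Lipinski HBD = 0.
Acceptors: N atoms = 0, O atoms = 0 → HBA = 0.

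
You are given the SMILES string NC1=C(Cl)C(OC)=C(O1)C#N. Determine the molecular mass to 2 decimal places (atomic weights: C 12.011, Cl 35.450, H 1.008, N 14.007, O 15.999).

First, the molecular formula is C6H5ClN2O2 (counting implicit H from valence).
  C: 6 × 12.011 = 72.066
  Cl: 1 × 35.450 = 35.450
  H: 5 × 1.008 = 5.040
  N: 2 × 14.007 = 28.014
  O: 2 × 15.999 = 31.998
Sum: 6×12.011 + 1×35.450 + 5×1.008 + 2×14.007 + 2×15.999 = 172.568 → 172.57 g/mol.

172.57 g/mol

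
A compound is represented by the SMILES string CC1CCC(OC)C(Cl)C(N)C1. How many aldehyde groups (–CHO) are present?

0

Scan the SMILES for the aldehyde motif — none present.
Groups that are present: 1 ether, 1 primary amine.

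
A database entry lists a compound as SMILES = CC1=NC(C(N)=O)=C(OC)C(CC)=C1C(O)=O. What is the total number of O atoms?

4

Scan the SMILES for O atoms (remember two-letter symbols like Cl and Br are single atoms).
Oxygen count: 4.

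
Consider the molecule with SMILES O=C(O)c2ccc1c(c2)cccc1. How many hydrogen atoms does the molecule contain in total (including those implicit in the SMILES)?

8

Walk through each heavy atom and fill implicit hydrogens from standard valence (C 4, N 3, O 2, S 2, halogen 1); for lowercase aromatic atoms, an aromatic c carries 1 H when it has two neighbours and 0 H with three, and aromatic n carries 0 H:
  atom 1: O, bond orders sum to 2 (valence 2) → 0 H
  atom 2: C, bond orders sum to 4 (valence 4) → 0 H
  atom 3: O, bond orders sum to 1 (valence 2) → 1 H
  atom 4: aromatic c, 3 neighbours → 0 H
  atom 5: aromatic c, 2 neighbours → 1 H
  atom 6: aromatic c, 2 neighbours → 1 H
  atom 7: aromatic c, 3 neighbours → 0 H
  atom 8: aromatic c, 3 neighbours → 0 H
  atom 9: aromatic c, 2 neighbours → 1 H
  atom 10: aromatic c, 2 neighbours → 1 H
  atom 11: aromatic c, 2 neighbours → 1 H
  atom 12: aromatic c, 2 neighbours → 1 H
  atom 13: aromatic c, 2 neighbours → 1 H
Total hydrogens: 8.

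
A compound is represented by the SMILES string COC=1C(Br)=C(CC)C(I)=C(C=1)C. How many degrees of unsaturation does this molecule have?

Degree of unsaturation = (number of rings) + (number of π bonds).
Ring closures in the SMILES: 1.
π bonds: 3 double bonds (each 1 DoU) → 3 DoU from unsaturation.
Total DoU = 1 + 3 = 4.

4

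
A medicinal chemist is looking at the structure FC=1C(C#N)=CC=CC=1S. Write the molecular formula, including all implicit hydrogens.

C7H4FNS

Walk through each heavy atom and fill implicit hydrogens from standard valence (C 4, N 3, O 2, S 2, halogen 1):
  atom 1: F (halogen, monovalent) → 0 H
  atom 2: C, bond orders sum to 4 (valence 4) → 0 H
  atom 3: C, bond orders sum to 4 (valence 4) → 0 H
  atom 4: C, bond orders sum to 4 (valence 4) → 0 H
  atom 5: N, bond orders sum to 3 (valence 3) → 0 H
  atom 6: C, bond orders sum to 3 (valence 4) → 1 H
  atom 7: C, bond orders sum to 3 (valence 4) → 1 H
  atom 8: C, bond orders sum to 3 (valence 4) → 1 H
  atom 9: C, bond orders sum to 4 (valence 4) → 0 H
  atom 10: S, bond orders sum to 1 (valence 2) → 1 H
Totals → C:7, H:4, F:1, N:1, S:1.
In Hill order: C7H4FNS.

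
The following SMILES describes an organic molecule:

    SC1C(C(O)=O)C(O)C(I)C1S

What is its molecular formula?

Walk through each heavy atom and fill implicit hydrogens from standard valence (C 4, N 3, O 2, S 2, halogen 1):
  atom 1: S, bond orders sum to 1 (valence 2) → 1 H
  atom 2: C, bond orders sum to 3 (valence 4) → 1 H
  atom 3: C, bond orders sum to 3 (valence 4) → 1 H
  atom 4: C, bond orders sum to 4 (valence 4) → 0 H
  atom 5: O, bond orders sum to 1 (valence 2) → 1 H
  atom 6: O, bond orders sum to 2 (valence 2) → 0 H
  atom 7: C, bond orders sum to 3 (valence 4) → 1 H
  atom 8: O, bond orders sum to 1 (valence 2) → 1 H
  atom 9: C, bond orders sum to 3 (valence 4) → 1 H
  atom 10: I (halogen, monovalent) → 0 H
  atom 11: C, bond orders sum to 3 (valence 4) → 1 H
  atom 12: S, bond orders sum to 1 (valence 2) → 1 H
Totals → C:6, H:9, I:1, O:3, S:2.
In Hill order: C6H9IO3S2.

C6H9IO3S2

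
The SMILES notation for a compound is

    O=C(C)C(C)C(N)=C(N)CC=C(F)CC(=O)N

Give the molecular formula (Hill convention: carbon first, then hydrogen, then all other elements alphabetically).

C11H18FN3O2

Walk through each heavy atom and fill implicit hydrogens from standard valence (C 4, N 3, O 2, S 2, halogen 1):
  atom 1: O, bond orders sum to 2 (valence 2) → 0 H
  atom 2: C, bond orders sum to 4 (valence 4) → 0 H
  atom 3: C, bond orders sum to 1 (valence 4) → 3 H
  atom 4: C, bond orders sum to 3 (valence 4) → 1 H
  atom 5: C, bond orders sum to 1 (valence 4) → 3 H
  atom 6: C, bond orders sum to 4 (valence 4) → 0 H
  atom 7: N, bond orders sum to 1 (valence 3) → 2 H
  atom 8: C, bond orders sum to 4 (valence 4) → 0 H
  atom 9: N, bond orders sum to 1 (valence 3) → 2 H
  atom 10: C, bond orders sum to 2 (valence 4) → 2 H
  atom 11: C, bond orders sum to 3 (valence 4) → 1 H
  atom 12: C, bond orders sum to 4 (valence 4) → 0 H
  atom 13: F (halogen, monovalent) → 0 H
  atom 14: C, bond orders sum to 2 (valence 4) → 2 H
  atom 15: C, bond orders sum to 4 (valence 4) → 0 H
  atom 16: O, bond orders sum to 2 (valence 2) → 0 H
  atom 17: N, bond orders sum to 1 (valence 3) → 2 H
Totals → C:11, H:18, F:1, N:3, O:2.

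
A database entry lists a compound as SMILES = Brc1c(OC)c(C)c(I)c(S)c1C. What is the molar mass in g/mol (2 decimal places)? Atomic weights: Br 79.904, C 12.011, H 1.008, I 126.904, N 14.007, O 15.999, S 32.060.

First, the molecular formula is C9H10BrIOS (counting implicit H from valence).
  Br: 1 × 79.904 = 79.904
  C: 9 × 12.011 = 108.099
  H: 10 × 1.008 = 10.080
  I: 1 × 126.904 = 126.904
  O: 1 × 15.999 = 15.999
  S: 1 × 32.060 = 32.060
Sum: 1×79.904 + 9×12.011 + 10×1.008 + 1×126.904 + 1×15.999 + 1×32.060 = 373.046 → 373.05 g/mol.

373.05 g/mol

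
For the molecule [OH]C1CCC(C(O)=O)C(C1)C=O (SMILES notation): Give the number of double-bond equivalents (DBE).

Degree of unsaturation = (number of rings) + (number of π bonds).
Ring closures in the SMILES: 1.
π bonds: 2 double bonds (each 1 DoU) → 2 DoU from unsaturation.
Total DoU = 1 + 2 = 3.

3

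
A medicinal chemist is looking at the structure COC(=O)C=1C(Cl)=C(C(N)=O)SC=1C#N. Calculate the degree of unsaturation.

Degree of unsaturation = (number of rings) + (number of π bonds).
Ring closures in the SMILES: 1.
π bonds: 4 double bonds (each 1 DoU), 1 triple bond (each 2 DoU) → 6 DoU from unsaturation.
Total DoU = 1 + 6 = 7.

7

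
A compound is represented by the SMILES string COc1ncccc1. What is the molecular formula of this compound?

Walk through each heavy atom and fill implicit hydrogens from standard valence (C 4, N 3, O 2, S 2, halogen 1); for lowercase aromatic atoms, an aromatic c carries 1 H when it has two neighbours and 0 H with three, and aromatic n carries 0 H:
  atom 1: C, bond orders sum to 1 (valence 4) → 3 H
  atom 2: O, bond orders sum to 2 (valence 2) → 0 H
  atom 3: aromatic c, 3 neighbours → 0 H
  atom 4: aromatic n, 2 neighbours → 0 H
  atom 5: aromatic c, 2 neighbours → 1 H
  atom 6: aromatic c, 2 neighbours → 1 H
  atom 7: aromatic c, 2 neighbours → 1 H
  atom 8: aromatic c, 2 neighbours → 1 H
Totals → C:6, H:7, N:1, O:1.
In Hill order: C6H7NO.

C6H7NO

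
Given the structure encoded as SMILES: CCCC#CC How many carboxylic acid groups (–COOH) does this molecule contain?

Scan the SMILES for the carboxylic acid motif — none present.
Groups that are present: 1 alkyne.

0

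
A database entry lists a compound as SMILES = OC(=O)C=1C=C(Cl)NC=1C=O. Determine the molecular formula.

C6H4ClNO3

Walk through each heavy atom and fill implicit hydrogens from standard valence (C 4, N 3, O 2, S 2, halogen 1):
  atom 1: O, bond orders sum to 1 (valence 2) → 1 H
  atom 2: C, bond orders sum to 4 (valence 4) → 0 H
  atom 3: O, bond orders sum to 2 (valence 2) → 0 H
  atom 4: C, bond orders sum to 4 (valence 4) → 0 H
  atom 5: C, bond orders sum to 3 (valence 4) → 1 H
  atom 6: C, bond orders sum to 4 (valence 4) → 0 H
  atom 7: Cl (halogen, monovalent) → 0 H
  atom 8: N, bond orders sum to 2 (valence 3) → 1 H
  atom 9: C, bond orders sum to 4 (valence 4) → 0 H
  atom 10: C, bond orders sum to 3 (valence 4) → 1 H
  atom 11: O, bond orders sum to 2 (valence 2) → 0 H
Totals → C:6, H:4, Cl:1, N:1, O:3.
In Hill order: C6H4ClNO3.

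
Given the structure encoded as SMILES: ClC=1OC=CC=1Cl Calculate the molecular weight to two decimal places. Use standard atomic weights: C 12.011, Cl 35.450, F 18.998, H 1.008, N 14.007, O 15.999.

First, the molecular formula is C4H2Cl2O (counting implicit H from valence).
  C: 4 × 12.011 = 48.044
  Cl: 2 × 35.450 = 70.900
  H: 2 × 1.008 = 2.016
  O: 1 × 15.999 = 15.999
Sum: 4×12.011 + 2×35.450 + 2×1.008 + 1×15.999 = 136.959 → 136.96 g/mol.

136.96 g/mol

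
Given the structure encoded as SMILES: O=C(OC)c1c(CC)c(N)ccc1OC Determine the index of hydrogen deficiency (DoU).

5

Molecular formula: C11H15NO3.
DoU = (2C + 2 + N − H − X) / 2, where X is the halogen count and O/S are ignored.
    = (2·11 + 2 + 1 − 15 − 0) / 2 = 10 / 2 = 5.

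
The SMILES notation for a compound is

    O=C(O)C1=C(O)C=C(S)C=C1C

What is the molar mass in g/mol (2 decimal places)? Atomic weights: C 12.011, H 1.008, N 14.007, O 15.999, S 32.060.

First, the molecular formula is C8H8O3S (counting implicit H from valence).
  C: 8 × 12.011 = 96.088
  H: 8 × 1.008 = 8.064
  O: 3 × 15.999 = 47.997
  S: 1 × 32.060 = 32.060
Sum: 8×12.011 + 8×1.008 + 3×15.999 + 1×32.060 = 184.209 → 184.21 g/mol.

184.21 g/mol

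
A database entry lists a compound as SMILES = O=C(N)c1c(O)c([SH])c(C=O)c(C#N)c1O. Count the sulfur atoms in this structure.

1

Scan the SMILES for S atoms (remember two-letter symbols like Cl and Br are single atoms).
Sulfur count: 1.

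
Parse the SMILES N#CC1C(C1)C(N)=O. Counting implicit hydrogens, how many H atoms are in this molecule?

6

Walk through each heavy atom and fill implicit hydrogens from standard valence (C 4, N 3, O 2, S 2, halogen 1):
  atom 1: N, bond orders sum to 3 (valence 3) → 0 H
  atom 2: C, bond orders sum to 4 (valence 4) → 0 H
  atom 3: C, bond orders sum to 3 (valence 4) → 1 H
  atom 4: C, bond orders sum to 3 (valence 4) → 1 H
  atom 5: C, bond orders sum to 2 (valence 4) → 2 H
  atom 6: C, bond orders sum to 4 (valence 4) → 0 H
  atom 7: N, bond orders sum to 1 (valence 3) → 2 H
  atom 8: O, bond orders sum to 2 (valence 2) → 0 H
Total hydrogens: 6.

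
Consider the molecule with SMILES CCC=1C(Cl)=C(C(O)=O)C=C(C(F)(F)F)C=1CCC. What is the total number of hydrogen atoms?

14

Walk through each heavy atom and fill implicit hydrogens from standard valence (C 4, N 3, O 2, S 2, halogen 1):
  atom 1: C, bond orders sum to 1 (valence 4) → 3 H
  atom 2: C, bond orders sum to 2 (valence 4) → 2 H
  atom 3: C, bond orders sum to 4 (valence 4) → 0 H
  atom 4: C, bond orders sum to 4 (valence 4) → 0 H
  atom 5: Cl (halogen, monovalent) → 0 H
  atom 6: C, bond orders sum to 4 (valence 4) → 0 H
  atom 7: C, bond orders sum to 4 (valence 4) → 0 H
  atom 8: O, bond orders sum to 1 (valence 2) → 1 H
  atom 9: O, bond orders sum to 2 (valence 2) → 0 H
  atom 10: C, bond orders sum to 3 (valence 4) → 1 H
  atom 11: C, bond orders sum to 4 (valence 4) → 0 H
  atom 12: C, bond orders sum to 4 (valence 4) → 0 H
  atom 13: F (halogen, monovalent) → 0 H
  atom 14: F (halogen, monovalent) → 0 H
  atom 15: F (halogen, monovalent) → 0 H
  atom 16: C, bond orders sum to 4 (valence 4) → 0 H
  atom 17: C, bond orders sum to 2 (valence 4) → 2 H
  atom 18: C, bond orders sum to 2 (valence 4) → 2 H
  atom 19: C, bond orders sum to 1 (valence 4) → 3 H
Total hydrogens: 14.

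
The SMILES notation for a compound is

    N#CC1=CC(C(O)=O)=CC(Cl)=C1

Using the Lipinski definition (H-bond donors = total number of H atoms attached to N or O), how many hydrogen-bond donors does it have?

1

Donors: find every N or O and count the H atoms it carries.
  atom 1 (N): bond orders sum to 3 → 0 H
  atom 7 (O): bond orders sum to 1 → 1 H
  atom 8 (O): bond orders sum to 2 → 0 H
Lipinski HBD = 1.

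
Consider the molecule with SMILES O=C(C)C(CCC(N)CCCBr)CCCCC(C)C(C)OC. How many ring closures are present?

0

In SMILES, each pair of matching ring-closure digits denotes one ring-closing bond; the number of such bonds equals the number of independent rings.
Ring-closure bonds here: 0.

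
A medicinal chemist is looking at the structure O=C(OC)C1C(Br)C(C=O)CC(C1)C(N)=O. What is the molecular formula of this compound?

Walk through each heavy atom and fill implicit hydrogens from standard valence (C 4, N 3, O 2, S 2, halogen 1):
  atom 1: O, bond orders sum to 2 (valence 2) → 0 H
  atom 2: C, bond orders sum to 4 (valence 4) → 0 H
  atom 3: O, bond orders sum to 2 (valence 2) → 0 H
  atom 4: C, bond orders sum to 1 (valence 4) → 3 H
  atom 5: C, bond orders sum to 3 (valence 4) → 1 H
  atom 6: C, bond orders sum to 3 (valence 4) → 1 H
  atom 7: Br (halogen, monovalent) → 0 H
  atom 8: C, bond orders sum to 3 (valence 4) → 1 H
  atom 9: C, bond orders sum to 3 (valence 4) → 1 H
  atom 10: O, bond orders sum to 2 (valence 2) → 0 H
  atom 11: C, bond orders sum to 2 (valence 4) → 2 H
  atom 12: C, bond orders sum to 3 (valence 4) → 1 H
  atom 13: C, bond orders sum to 2 (valence 4) → 2 H
  atom 14: C, bond orders sum to 4 (valence 4) → 0 H
  atom 15: N, bond orders sum to 1 (valence 3) → 2 H
  atom 16: O, bond orders sum to 2 (valence 2) → 0 H
Totals → C:10, H:14, Br:1, N:1, O:4.
In Hill order: C10H14BrNO4.

C10H14BrNO4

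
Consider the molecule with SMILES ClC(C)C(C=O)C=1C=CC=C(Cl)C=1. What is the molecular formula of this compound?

C10H10Cl2O

Walk through each heavy atom and fill implicit hydrogens from standard valence (C 4, N 3, O 2, S 2, halogen 1):
  atom 1: Cl (halogen, monovalent) → 0 H
  atom 2: C, bond orders sum to 3 (valence 4) → 1 H
  atom 3: C, bond orders sum to 1 (valence 4) → 3 H
  atom 4: C, bond orders sum to 3 (valence 4) → 1 H
  atom 5: C, bond orders sum to 3 (valence 4) → 1 H
  atom 6: O, bond orders sum to 2 (valence 2) → 0 H
  atom 7: C, bond orders sum to 4 (valence 4) → 0 H
  atom 8: C, bond orders sum to 3 (valence 4) → 1 H
  atom 9: C, bond orders sum to 3 (valence 4) → 1 H
  atom 10: C, bond orders sum to 3 (valence 4) → 1 H
  atom 11: C, bond orders sum to 4 (valence 4) → 0 H
  atom 12: Cl (halogen, monovalent) → 0 H
  atom 13: C, bond orders sum to 3 (valence 4) → 1 H
Totals → C:10, H:10, Cl:2, O:1.
In Hill order: C10H10Cl2O.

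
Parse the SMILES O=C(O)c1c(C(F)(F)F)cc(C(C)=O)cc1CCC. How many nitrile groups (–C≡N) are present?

Scan the SMILES for the nitrile motif — none present.
Groups that are present: 1 carboxylic acid, 1 ketone.

0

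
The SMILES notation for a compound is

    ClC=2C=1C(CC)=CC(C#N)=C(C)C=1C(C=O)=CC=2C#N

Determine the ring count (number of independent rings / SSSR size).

In SMILES, each pair of matching ring-closure digits denotes one ring-closing bond; the number of such bonds equals the number of independent rings.
Ring-closure bonds here: 2.

2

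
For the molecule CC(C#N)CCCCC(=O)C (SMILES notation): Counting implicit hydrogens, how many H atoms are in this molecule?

Walk through each heavy atom and fill implicit hydrogens from standard valence (C 4, N 3, O 2, S 2, halogen 1):
  atom 1: C, bond orders sum to 1 (valence 4) → 3 H
  atom 2: C, bond orders sum to 3 (valence 4) → 1 H
  atom 3: C, bond orders sum to 4 (valence 4) → 0 H
  atom 4: N, bond orders sum to 3 (valence 3) → 0 H
  atom 5: C, bond orders sum to 2 (valence 4) → 2 H
  atom 6: C, bond orders sum to 2 (valence 4) → 2 H
  atom 7: C, bond orders sum to 2 (valence 4) → 2 H
  atom 8: C, bond orders sum to 2 (valence 4) → 2 H
  atom 9: C, bond orders sum to 4 (valence 4) → 0 H
  atom 10: O, bond orders sum to 2 (valence 2) → 0 H
  atom 11: C, bond orders sum to 1 (valence 4) → 3 H
Total hydrogens: 15.

15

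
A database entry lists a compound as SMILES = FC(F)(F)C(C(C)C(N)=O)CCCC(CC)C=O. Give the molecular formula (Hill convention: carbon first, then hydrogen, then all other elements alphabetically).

C12H20F3NO2

Walk through each heavy atom and fill implicit hydrogens from standard valence (C 4, N 3, O 2, S 2, halogen 1):
  atom 1: F (halogen, monovalent) → 0 H
  atom 2: C, bond orders sum to 4 (valence 4) → 0 H
  atom 3: F (halogen, monovalent) → 0 H
  atom 4: F (halogen, monovalent) → 0 H
  atom 5: C, bond orders sum to 3 (valence 4) → 1 H
  atom 6: C, bond orders sum to 3 (valence 4) → 1 H
  atom 7: C, bond orders sum to 1 (valence 4) → 3 H
  atom 8: C, bond orders sum to 4 (valence 4) → 0 H
  atom 9: N, bond orders sum to 1 (valence 3) → 2 H
  atom 10: O, bond orders sum to 2 (valence 2) → 0 H
  atom 11: C, bond orders sum to 2 (valence 4) → 2 H
  atom 12: C, bond orders sum to 2 (valence 4) → 2 H
  atom 13: C, bond orders sum to 2 (valence 4) → 2 H
  atom 14: C, bond orders sum to 3 (valence 4) → 1 H
  atom 15: C, bond orders sum to 2 (valence 4) → 2 H
  atom 16: C, bond orders sum to 1 (valence 4) → 3 H
  atom 17: C, bond orders sum to 3 (valence 4) → 1 H
  atom 18: O, bond orders sum to 2 (valence 2) → 0 H
Totals → C:12, H:20, F:3, N:1, O:2.
In Hill order: C12H20F3NO2.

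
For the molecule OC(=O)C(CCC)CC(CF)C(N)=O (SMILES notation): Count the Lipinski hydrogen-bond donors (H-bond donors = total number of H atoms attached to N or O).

Donors: find every N or O and count the H atoms it carries.
  atom 1 (O): bond orders sum to 1 → 1 H
  atom 3 (O): bond orders sum to 2 → 0 H
  atom 13 (N): bond orders sum to 1 → 2 H
  atom 14 (O): bond orders sum to 2 → 0 H
Lipinski HBD = 3.

3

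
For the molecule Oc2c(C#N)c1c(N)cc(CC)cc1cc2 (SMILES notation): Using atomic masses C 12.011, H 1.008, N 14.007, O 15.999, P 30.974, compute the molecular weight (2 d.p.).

First, the molecular formula is C13H12N2O (counting implicit H from valence).
  C: 13 × 12.011 = 156.143
  H: 12 × 1.008 = 12.096
  N: 2 × 14.007 = 28.014
  O: 1 × 15.999 = 15.999
Sum: 13×12.011 + 12×1.008 + 2×14.007 + 1×15.999 = 212.252 → 212.25 g/mol.

212.25 g/mol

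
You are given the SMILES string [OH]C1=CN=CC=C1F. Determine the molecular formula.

Walk through each heavy atom and fill implicit hydrogens from standard valence (C 4, N 3, O 2, S 2, halogen 1):
  atom 1: O with explicit H count 1
  atom 2: C, bond orders sum to 4 (valence 4) → 0 H
  atom 3: C, bond orders sum to 3 (valence 4) → 1 H
  atom 4: N, bond orders sum to 3 (valence 3) → 0 H
  atom 5: C, bond orders sum to 3 (valence 4) → 1 H
  atom 6: C, bond orders sum to 3 (valence 4) → 1 H
  atom 7: C, bond orders sum to 4 (valence 4) → 0 H
  atom 8: F (halogen, monovalent) → 0 H
Totals → C:5, H:4, F:1, N:1, O:1.
In Hill order: C5H4FNO.

C5H4FNO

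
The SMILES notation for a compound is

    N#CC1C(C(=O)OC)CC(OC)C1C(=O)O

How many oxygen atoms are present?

Scan the SMILES for O atoms (remember two-letter symbols like Cl and Br are single atoms).
Oxygen count: 5.

5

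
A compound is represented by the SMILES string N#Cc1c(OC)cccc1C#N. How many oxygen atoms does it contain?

Scan the SMILES for O atoms (remember two-letter symbols like Cl and Br are single atoms).
Oxygen count: 1.

1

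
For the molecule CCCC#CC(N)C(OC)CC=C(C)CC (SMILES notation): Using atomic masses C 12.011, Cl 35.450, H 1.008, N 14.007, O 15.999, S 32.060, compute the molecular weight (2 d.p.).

First, the molecular formula is C14H25NO (counting implicit H from valence).
  C: 14 × 12.011 = 168.154
  H: 25 × 1.008 = 25.200
  N: 1 × 14.007 = 14.007
  O: 1 × 15.999 = 15.999
Sum: 14×12.011 + 25×1.008 + 1×14.007 + 1×15.999 = 223.360 → 223.36 g/mol.

223.36 g/mol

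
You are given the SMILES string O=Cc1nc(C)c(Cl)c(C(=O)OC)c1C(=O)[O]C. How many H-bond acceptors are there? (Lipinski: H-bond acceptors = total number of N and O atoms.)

6

N atoms: 1; O atoms: 5.
Lipinski HBA = 1 + 5 = 6.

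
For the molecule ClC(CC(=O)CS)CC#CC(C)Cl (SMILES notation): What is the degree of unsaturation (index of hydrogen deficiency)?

Molecular formula: C9H12Cl2OS.
DoU = (2C + 2 + N − H − X) / 2, where X is the halogen count and O/S are ignored.
    = (2·9 + 2 + 0 − 12 − 2) / 2 = 6 / 2 = 3.

3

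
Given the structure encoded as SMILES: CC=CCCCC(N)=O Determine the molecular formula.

C7H13NO

Walk through each heavy atom and fill implicit hydrogens from standard valence (C 4, N 3, O 2, S 2, halogen 1):
  atom 1: C, bond orders sum to 1 (valence 4) → 3 H
  atom 2: C, bond orders sum to 3 (valence 4) → 1 H
  atom 3: C, bond orders sum to 3 (valence 4) → 1 H
  atom 4: C, bond orders sum to 2 (valence 4) → 2 H
  atom 5: C, bond orders sum to 2 (valence 4) → 2 H
  atom 6: C, bond orders sum to 2 (valence 4) → 2 H
  atom 7: C, bond orders sum to 4 (valence 4) → 0 H
  atom 8: N, bond orders sum to 1 (valence 3) → 2 H
  atom 9: O, bond orders sum to 2 (valence 2) → 0 H
Totals → C:7, H:13, N:1, O:1.
In Hill order: C7H13NO.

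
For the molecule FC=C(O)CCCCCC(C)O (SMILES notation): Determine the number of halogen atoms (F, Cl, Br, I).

1

Halogen atoms appear at heavy-atom position 1 (1×F).
Other groups present: 1 alkene, 2 hydroxyl.
Halogen count: 1.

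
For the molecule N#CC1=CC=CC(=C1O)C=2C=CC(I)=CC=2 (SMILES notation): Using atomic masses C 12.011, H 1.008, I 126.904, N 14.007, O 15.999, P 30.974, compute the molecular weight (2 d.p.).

First, the molecular formula is C13H8INO (counting implicit H from valence).
  C: 13 × 12.011 = 156.143
  H: 8 × 1.008 = 8.064
  I: 1 × 126.904 = 126.904
  N: 1 × 14.007 = 14.007
  O: 1 × 15.999 = 15.999
Sum: 13×12.011 + 8×1.008 + 1×126.904 + 1×14.007 + 1×15.999 = 321.117 → 321.12 g/mol.

321.12 g/mol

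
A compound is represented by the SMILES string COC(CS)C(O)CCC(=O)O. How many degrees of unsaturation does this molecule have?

1

Degree of unsaturation = (number of rings) + (number of π bonds).
Ring closures in the SMILES: 0.
π bonds: 1 double bond (each 1 DoU) → 1 DoU from unsaturation.
Total DoU = 0 + 1 = 1.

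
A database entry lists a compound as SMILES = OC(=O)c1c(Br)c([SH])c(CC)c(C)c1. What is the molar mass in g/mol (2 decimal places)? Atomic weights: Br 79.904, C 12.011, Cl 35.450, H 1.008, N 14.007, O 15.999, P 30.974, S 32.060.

275.16 g/mol

First, the molecular formula is C10H11BrO2S (counting implicit H from valence).
  Br: 1 × 79.904 = 79.904
  C: 10 × 12.011 = 120.110
  H: 11 × 1.008 = 11.088
  O: 2 × 15.999 = 31.998
  S: 1 × 32.060 = 32.060
Sum: 1×79.904 + 10×12.011 + 11×1.008 + 2×15.999 + 1×32.060 = 275.160 → 275.16 g/mol.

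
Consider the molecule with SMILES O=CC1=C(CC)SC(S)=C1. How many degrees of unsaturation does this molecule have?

4

Degree of unsaturation = (number of rings) + (number of π bonds).
Ring closures in the SMILES: 1.
π bonds: 3 double bonds (each 1 DoU) → 3 DoU from unsaturation.
Total DoU = 1 + 3 = 4.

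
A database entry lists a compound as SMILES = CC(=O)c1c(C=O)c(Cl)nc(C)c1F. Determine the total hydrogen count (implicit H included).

7

Walk through each heavy atom and fill implicit hydrogens from standard valence (C 4, N 3, O 2, S 2, halogen 1); for lowercase aromatic atoms, an aromatic c carries 1 H when it has two neighbours and 0 H with three, and aromatic n carries 0 H:
  atom 1: C, bond orders sum to 1 (valence 4) → 3 H
  atom 2: C, bond orders sum to 4 (valence 4) → 0 H
  atom 3: O, bond orders sum to 2 (valence 2) → 0 H
  atom 4: aromatic c, 3 neighbours → 0 H
  atom 5: aromatic c, 3 neighbours → 0 H
  atom 6: C, bond orders sum to 3 (valence 4) → 1 H
  atom 7: O, bond orders sum to 2 (valence 2) → 0 H
  atom 8: aromatic c, 3 neighbours → 0 H
  atom 9: Cl (halogen, monovalent) → 0 H
  atom 10: aromatic n, 2 neighbours → 0 H
  atom 11: aromatic c, 3 neighbours → 0 H
  atom 12: C, bond orders sum to 1 (valence 4) → 3 H
  atom 13: aromatic c, 3 neighbours → 0 H
  atom 14: F (halogen, monovalent) → 0 H
Total hydrogens: 7.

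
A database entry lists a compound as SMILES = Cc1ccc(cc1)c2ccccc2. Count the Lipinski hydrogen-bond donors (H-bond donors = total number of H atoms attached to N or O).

0

Donors: find every N or O and count the H atoms it carries.
  (no N or O atoms present)
Lipinski HBD = 0.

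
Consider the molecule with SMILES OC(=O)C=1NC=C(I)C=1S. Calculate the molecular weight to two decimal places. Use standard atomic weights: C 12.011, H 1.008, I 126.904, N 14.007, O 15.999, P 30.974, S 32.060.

269.06 g/mol

First, the molecular formula is C5H4INO2S (counting implicit H from valence).
  C: 5 × 12.011 = 60.055
  H: 4 × 1.008 = 4.032
  I: 1 × 126.904 = 126.904
  N: 1 × 14.007 = 14.007
  O: 2 × 15.999 = 31.998
  S: 1 × 32.060 = 32.060
Sum: 5×12.011 + 4×1.008 + 1×126.904 + 1×14.007 + 2×15.999 + 1×32.060 = 269.056 → 269.06 g/mol.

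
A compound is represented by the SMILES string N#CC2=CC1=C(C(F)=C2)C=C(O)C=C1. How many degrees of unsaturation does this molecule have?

9

Molecular formula: C11H6FNO.
DoU = (2C + 2 + N − H − X) / 2, where X is the halogen count and O/S are ignored.
    = (2·11 + 2 + 1 − 6 − 1) / 2 = 18 / 2 = 9.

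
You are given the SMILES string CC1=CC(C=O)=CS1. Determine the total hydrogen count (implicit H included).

6

Walk through each heavy atom and fill implicit hydrogens from standard valence (C 4, N 3, O 2, S 2, halogen 1):
  atom 1: C, bond orders sum to 1 (valence 4) → 3 H
  atom 2: C, bond orders sum to 4 (valence 4) → 0 H
  atom 3: C, bond orders sum to 3 (valence 4) → 1 H
  atom 4: C, bond orders sum to 4 (valence 4) → 0 H
  atom 5: C, bond orders sum to 3 (valence 4) → 1 H
  atom 6: O, bond orders sum to 2 (valence 2) → 0 H
  atom 7: C, bond orders sum to 3 (valence 4) → 1 H
  atom 8: S, bond orders sum to 2 (valence 2) → 0 H
Total hydrogens: 6.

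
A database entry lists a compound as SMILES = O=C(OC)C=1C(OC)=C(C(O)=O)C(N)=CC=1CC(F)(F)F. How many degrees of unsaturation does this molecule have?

6

Molecular formula: C12H12F3NO5.
DoU = (2C + 2 + N − H − X) / 2, where X is the halogen count and O/S are ignored.
    = (2·12 + 2 + 1 − 12 − 3) / 2 = 12 / 2 = 6.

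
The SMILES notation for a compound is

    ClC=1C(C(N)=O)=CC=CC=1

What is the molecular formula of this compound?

Walk through each heavy atom and fill implicit hydrogens from standard valence (C 4, N 3, O 2, S 2, halogen 1):
  atom 1: Cl (halogen, monovalent) → 0 H
  atom 2: C, bond orders sum to 4 (valence 4) → 0 H
  atom 3: C, bond orders sum to 4 (valence 4) → 0 H
  atom 4: C, bond orders sum to 4 (valence 4) → 0 H
  atom 5: N, bond orders sum to 1 (valence 3) → 2 H
  atom 6: O, bond orders sum to 2 (valence 2) → 0 H
  atom 7: C, bond orders sum to 3 (valence 4) → 1 H
  atom 8: C, bond orders sum to 3 (valence 4) → 1 H
  atom 9: C, bond orders sum to 3 (valence 4) → 1 H
  atom 10: C, bond orders sum to 3 (valence 4) → 1 H
Totals → C:7, H:6, Cl:1, N:1, O:1.
In Hill order: C7H6ClNO.

C7H6ClNO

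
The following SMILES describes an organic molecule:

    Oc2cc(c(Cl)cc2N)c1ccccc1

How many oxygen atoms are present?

1

Scan the SMILES for O atoms (remember two-letter symbols like Cl and Br are single atoms).
Oxygen count: 1.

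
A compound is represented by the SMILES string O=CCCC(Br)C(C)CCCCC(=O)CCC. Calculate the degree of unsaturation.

Degree of unsaturation = (number of rings) + (number of π bonds).
Ring closures in the SMILES: 0.
π bonds: 2 double bonds (each 1 DoU) → 2 DoU from unsaturation.
Total DoU = 0 + 2 = 2.

2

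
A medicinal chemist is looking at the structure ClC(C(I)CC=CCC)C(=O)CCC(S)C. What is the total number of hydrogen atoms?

Walk through each heavy atom and fill implicit hydrogens from standard valence (C 4, N 3, O 2, S 2, halogen 1):
  atom 1: Cl (halogen, monovalent) → 0 H
  atom 2: C, bond orders sum to 3 (valence 4) → 1 H
  atom 3: C, bond orders sum to 3 (valence 4) → 1 H
  atom 4: I (halogen, monovalent) → 0 H
  atom 5: C, bond orders sum to 2 (valence 4) → 2 H
  atom 6: C, bond orders sum to 3 (valence 4) → 1 H
  atom 7: C, bond orders sum to 3 (valence 4) → 1 H
  atom 8: C, bond orders sum to 2 (valence 4) → 2 H
  atom 9: C, bond orders sum to 1 (valence 4) → 3 H
  atom 10: C, bond orders sum to 4 (valence 4) → 0 H
  atom 11: O, bond orders sum to 2 (valence 2) → 0 H
  atom 12: C, bond orders sum to 2 (valence 4) → 2 H
  atom 13: C, bond orders sum to 2 (valence 4) → 2 H
  atom 14: C, bond orders sum to 3 (valence 4) → 1 H
  atom 15: S, bond orders sum to 1 (valence 2) → 1 H
  atom 16: C, bond orders sum to 1 (valence 4) → 3 H
Total hydrogens: 20.

20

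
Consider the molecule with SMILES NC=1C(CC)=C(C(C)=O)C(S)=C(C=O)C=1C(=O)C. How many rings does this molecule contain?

In SMILES, each pair of matching ring-closure digits denotes one ring-closing bond; the number of such bonds equals the number of independent rings.
Ring-closure bonds here: 1.

1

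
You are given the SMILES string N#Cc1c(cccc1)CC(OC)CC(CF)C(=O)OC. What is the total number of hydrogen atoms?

Walk through each heavy atom and fill implicit hydrogens from standard valence (C 4, N 3, O 2, S 2, halogen 1); for lowercase aromatic atoms, an aromatic c carries 1 H when it has two neighbours and 0 H with three, and aromatic n carries 0 H:
  atom 1: N, bond orders sum to 3 (valence 3) → 0 H
  atom 2: C, bond orders sum to 4 (valence 4) → 0 H
  atom 3: aromatic c, 3 neighbours → 0 H
  atom 4: aromatic c, 3 neighbours → 0 H
  atom 5: aromatic c, 2 neighbours → 1 H
  atom 6: aromatic c, 2 neighbours → 1 H
  atom 7: aromatic c, 2 neighbours → 1 H
  atom 8: aromatic c, 2 neighbours → 1 H
  atom 9: C, bond orders sum to 2 (valence 4) → 2 H
  atom 10: C, bond orders sum to 3 (valence 4) → 1 H
  atom 11: O, bond orders sum to 2 (valence 2) → 0 H
  atom 12: C, bond orders sum to 1 (valence 4) → 3 H
  atom 13: C, bond orders sum to 2 (valence 4) → 2 H
  atom 14: C, bond orders sum to 3 (valence 4) → 1 H
  atom 15: C, bond orders sum to 2 (valence 4) → 2 H
  atom 16: F (halogen, monovalent) → 0 H
  atom 17: C, bond orders sum to 4 (valence 4) → 0 H
  atom 18: O, bond orders sum to 2 (valence 2) → 0 H
  atom 19: O, bond orders sum to 2 (valence 2) → 0 H
  atom 20: C, bond orders sum to 1 (valence 4) → 3 H
Total hydrogens: 18.

18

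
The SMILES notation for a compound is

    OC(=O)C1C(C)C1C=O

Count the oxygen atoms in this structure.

Scan the SMILES for O atoms (remember two-letter symbols like Cl and Br are single atoms).
Oxygen count: 3.

3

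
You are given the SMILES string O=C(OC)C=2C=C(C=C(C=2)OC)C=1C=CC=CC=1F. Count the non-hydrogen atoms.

19

Every atom symbol written in the SMILES (organic subset) is one heavy atom; implicit H are not written.
Heavy atoms by element → C:15, F:1, O:3.
Total: 19.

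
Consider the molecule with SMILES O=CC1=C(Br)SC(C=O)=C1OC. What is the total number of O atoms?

3

Scan the SMILES for O atoms (remember two-letter symbols like Cl and Br are single atoms).
Oxygen count: 3.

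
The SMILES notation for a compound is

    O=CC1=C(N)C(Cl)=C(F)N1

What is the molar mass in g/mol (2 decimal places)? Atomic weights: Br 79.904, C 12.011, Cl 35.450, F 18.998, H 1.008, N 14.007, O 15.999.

First, the molecular formula is C5H4ClFN2O (counting implicit H from valence).
  C: 5 × 12.011 = 60.055
  Cl: 1 × 35.450 = 35.450
  F: 1 × 18.998 = 18.998
  H: 4 × 1.008 = 4.032
  N: 2 × 14.007 = 28.014
  O: 1 × 15.999 = 15.999
Sum: 5×12.011 + 1×35.450 + 1×18.998 + 4×1.008 + 2×14.007 + 1×15.999 = 162.548 → 162.55 g/mol.

162.55 g/mol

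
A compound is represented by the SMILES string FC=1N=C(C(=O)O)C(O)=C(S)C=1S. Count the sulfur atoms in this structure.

2

Scan the SMILES for S atoms (remember two-letter symbols like Cl and Br are single atoms).
Sulfur count: 2.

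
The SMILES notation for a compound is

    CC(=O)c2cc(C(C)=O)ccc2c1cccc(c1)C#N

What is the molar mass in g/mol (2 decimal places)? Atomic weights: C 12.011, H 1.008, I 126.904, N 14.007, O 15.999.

First, the molecular formula is C17H13NO2 (counting implicit H from valence).
  C: 17 × 12.011 = 204.187
  H: 13 × 1.008 = 13.104
  N: 1 × 14.007 = 14.007
  O: 2 × 15.999 = 31.998
Sum: 17×12.011 + 13×1.008 + 1×14.007 + 2×15.999 = 263.296 → 263.30 g/mol.

263.30 g/mol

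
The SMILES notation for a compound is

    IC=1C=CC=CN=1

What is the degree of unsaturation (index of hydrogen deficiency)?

4

Molecular formula: C5H4IN.
DoU = (2C + 2 + N − H − X) / 2, where X is the halogen count and O/S are ignored.
    = (2·5 + 2 + 1 − 4 − 1) / 2 = 8 / 2 = 4.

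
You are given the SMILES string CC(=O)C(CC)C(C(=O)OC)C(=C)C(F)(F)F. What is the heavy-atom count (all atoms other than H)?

Every atom symbol written in the SMILES (organic subset) is one heavy atom; implicit H are not written.
Heavy atoms by element → C:11, F:3, O:3.
Total: 17.

17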